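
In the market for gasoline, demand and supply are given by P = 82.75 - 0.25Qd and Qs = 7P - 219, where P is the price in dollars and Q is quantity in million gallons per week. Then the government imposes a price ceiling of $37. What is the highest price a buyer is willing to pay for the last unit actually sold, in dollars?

Rearranging demand gives Qd = 331 - 4P. In a free market, 331 - 4P = 7P - 219 gives the equilibrium P* = 50, Q* = 131.
Since 37 < 50, the ceiling is binding.
At P = 37: Qd = 331 - 4·37 = 183 and Qs = 7·37 - 219 = 40.
Only 40 units reach the market. On the demand curve, the marginal buyer's willingness to pay at Q = 40 is (331 - 40)/4 = 72.75.

72.75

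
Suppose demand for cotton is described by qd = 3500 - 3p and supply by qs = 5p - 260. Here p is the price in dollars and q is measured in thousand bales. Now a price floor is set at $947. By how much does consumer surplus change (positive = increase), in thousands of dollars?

-655636.5

Without the control the market clears where 3500 - 3p = 5p - 260, i.e. p* = 470 and q* = 2090.
Since 947 > 470, the floor is binding.
At p = 947: qd = 3500 - 3·947 = 659 and qs = 5·947 - 260 = 4475.
Consumer surplus without the control is ½ · (3500/3 - 470) · 2090 = 2184050/3.
With the floor, consumers buy 659 units at 947, so CS = ½ · (3500/3 - 947) · 659 = 434281/6.
Change in consumer surplus = 434281/6 - 2184050/3 = -655636.5.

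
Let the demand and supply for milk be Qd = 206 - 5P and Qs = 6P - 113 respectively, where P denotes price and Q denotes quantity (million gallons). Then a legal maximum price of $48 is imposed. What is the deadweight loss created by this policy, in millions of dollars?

0

Setting quantity demanded equal to quantity supplied, 206 - 5P = 6P - 113, gives P* = 29 and Q* = 61.
Since 48 is above P* = 29, the ceiling does not bind and the free-market outcome prevails.
Since the control does not bind, no trades are prevented and deadweight loss is zero.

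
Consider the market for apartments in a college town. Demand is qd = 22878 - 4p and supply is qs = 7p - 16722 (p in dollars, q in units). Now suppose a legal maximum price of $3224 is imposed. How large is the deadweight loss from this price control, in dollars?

1360744

In a free market, 22878 - 4p = 7p - 16722 gives the equilibrium p* = 3600, q* = 8478.
Because the ceiling (3224) lies below the market-clearing price, it is binding.
At p = 3224: qd = 22878 - 4·3224 = 9982 and qs = 7·3224 - 16722 = 5846.
Quantity traded falls to 5846. At q = 5846 the demand price is (22878 - 5846)/4 = 4258 and the supply price is (16722 + 5846)/7 = 3224.
Deadweight loss = ½ · (4258 - 3224) · (8478 - 5846) = ½ · 1034 · 2632 = 1360744.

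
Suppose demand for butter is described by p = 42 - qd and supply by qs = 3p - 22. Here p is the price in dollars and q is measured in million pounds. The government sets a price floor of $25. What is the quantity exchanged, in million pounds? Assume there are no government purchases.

17

Rearranging demand gives qd = 42 - p. Setting quantity demanded equal to quantity supplied, 42 - p = 3p - 22, gives p* = 16 and q* = 26.
The floor of 25 is above the equilibrium price 16, so it binds.
At p = 25: qd = 42 - 25 = 17 and qs = 3·25 - 22 = 53.
The quantity actually transacted is the short side, demand: 17.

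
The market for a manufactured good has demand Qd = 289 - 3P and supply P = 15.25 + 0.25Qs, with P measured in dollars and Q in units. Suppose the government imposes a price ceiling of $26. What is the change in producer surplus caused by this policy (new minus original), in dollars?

Rearranging supply gives Qs = 4P - 61. In a free market, 289 - 3P = 4P - 61 gives the equilibrium P* = 50, Q* = 139.
Because the ceiling (26) lies below the market-clearing price, it is binding.
At P = 26: Qd = 289 - 3·26 = 211 and Qs = 4·26 - 61 = 43.
Producer surplus without the control is ½ · (50 - 15.25) · 139 = 2415.125.
With the ceiling, producers sell 43 units at 26, so PS = ½ · (26 - 15.25) · 43 = 231.125.
Change in producer surplus = 231.125 - 2415.125 = -2184.

-2184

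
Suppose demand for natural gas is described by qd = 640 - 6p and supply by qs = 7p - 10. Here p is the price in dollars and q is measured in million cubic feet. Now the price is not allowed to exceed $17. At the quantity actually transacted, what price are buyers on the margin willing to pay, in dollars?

88.5

Setting quantity demanded equal to quantity supplied, 640 - 6p = 7p - 10, gives p* = 50 and q* = 340.
The ceiling of 17 is below the equilibrium price 50, so it binds.
At p = 17: qd = 640 - 6·17 = 538 and qs = 7·17 - 10 = 109.
Only 109 units reach the market. On the demand curve, the marginal buyer's willingness to pay at q = 109 is (640 - 109)/6 = 88.5.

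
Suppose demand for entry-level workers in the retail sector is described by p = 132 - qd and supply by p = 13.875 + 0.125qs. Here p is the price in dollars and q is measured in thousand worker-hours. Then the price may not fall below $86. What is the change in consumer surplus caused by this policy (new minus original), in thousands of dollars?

-4454.5

Rearranging demand gives qd = 132 - p; rearranging supply gives qs = 8p - 111. Equilibrium: 132 - p = 8p - 111, so 243 = 9p and p* = 27, q* = 105.
Since 86 > 27, the floor is binding.
At p = 86: qd = 132 - 86 = 46 and qs = 8·86 - 111 = 577.
Consumer surplus without the control is ½ · (132 - 27) · 105 = 5512.5.
With the floor, consumers buy 46 units at 86, so CS = ½ · (132 - 86) · 46 = 1058.
Change in consumer surplus = 1058 - 5512.5 = -4454.5.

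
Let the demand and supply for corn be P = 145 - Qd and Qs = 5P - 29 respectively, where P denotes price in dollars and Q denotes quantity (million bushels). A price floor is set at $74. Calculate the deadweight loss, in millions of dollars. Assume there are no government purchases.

Rearranging demand gives Qd = 145 - P. In a free market, 145 - P = 5P - 29 gives the equilibrium P* = 29, Q* = 116.
The floor of 74 is above the equilibrium price 29, so it binds.
At P = 74: Qd = 145 - 74 = 71 and Qs = 5·74 - 29 = 341.
Quantity traded falls to 71. At Q = 71 the demand price is 145 - 71 = 74 and the supply price is (29 + 71)/5 = 20.
Deadweight loss = ½ · (74 - 20) · (116 - 71) = ½ · 54 · 45 = 1215.

1215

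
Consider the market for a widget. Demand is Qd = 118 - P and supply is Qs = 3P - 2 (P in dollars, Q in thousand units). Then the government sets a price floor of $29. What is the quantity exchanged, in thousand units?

88

Equilibrium: 118 - P = 3P - 2, so 120 = 4P and P* = 30, Q* = 88.
Since 29 is below P* = 30, the floor does not bind and the free-market outcome prevails.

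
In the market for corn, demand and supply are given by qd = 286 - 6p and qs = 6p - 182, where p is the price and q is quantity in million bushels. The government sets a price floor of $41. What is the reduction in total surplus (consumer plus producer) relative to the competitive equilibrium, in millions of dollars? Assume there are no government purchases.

Equilibrium: 286 - 6p = 6p - 182, so 468 = 12p and p* = 39, q* = 52.
Since 41 > 39, the floor is binding.
At p = 41: qd = 286 - 6·41 = 40 and qs = 6·41 - 182 = 64.
Quantity traded falls to 40. At q = 40 the demand price is (286 - 40)/6 = 41 and the supply price is (182 + 40)/6 = 37.
Deadweight loss = ½ · (41 - 37) · (52 - 40) = ½ · 4 · 12 = 24.

24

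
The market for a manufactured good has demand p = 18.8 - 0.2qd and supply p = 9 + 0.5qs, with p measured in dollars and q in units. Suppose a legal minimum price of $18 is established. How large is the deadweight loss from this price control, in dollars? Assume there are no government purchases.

Rearranging demand gives qd = 94 - 5p; rearranging supply gives qs = 2p - 18. In a free market, 94 - 5p = 2p - 18 gives the equilibrium p* = 16, q* = 14.
Since 18 > 16, the floor is binding.
At p = 18: qd = 94 - 5·18 = 4 and qs = 2·18 - 18 = 18.
Quantity traded falls to 4. At q = 4 the demand price is (94 - 4)/5 = 18 and the supply price is (18 + 4)/2 = 11.
Deadweight loss = ½ · (18 - 11) · (14 - 4) = ½ · 7 · 10 = 35.

35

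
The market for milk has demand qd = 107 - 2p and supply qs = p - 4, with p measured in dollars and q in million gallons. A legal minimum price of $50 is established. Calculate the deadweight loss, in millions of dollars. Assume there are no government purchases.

507

In a free market, 107 - 2p = p - 4 gives the equilibrium p* = 37, q* = 33.
The floor of 50 is above the equilibrium price 37, so it binds.
At p = 50: qd = 107 - 2·50 = 7 and qs = 50 - 4 = 46.
Quantity traded falls to 7. At q = 7 the demand price is (107 - 7)/2 = 50 and the supply price is 4 + 7 = 11.
Deadweight loss = ½ · (50 - 11) · (33 - 7) = ½ · 39 · 26 = 507.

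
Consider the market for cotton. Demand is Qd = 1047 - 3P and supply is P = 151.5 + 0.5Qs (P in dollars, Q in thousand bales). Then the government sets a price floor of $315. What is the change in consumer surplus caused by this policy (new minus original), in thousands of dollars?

-7627.5

Rearranging supply gives Qs = 2P - 303. Setting quantity demanded equal to quantity supplied, 1047 - 3P = 2P - 303, gives P* = 270 and Q* = 237.
Since 315 > 270, the floor is binding.
At P = 315: Qd = 1047 - 3·315 = 102 and Qs = 2·315 - 303 = 327.
Consumer surplus without the control is ½ · (349 - 270) · 237 = 9361.5.
With the floor, consumers buy 102 units at 315, so CS = ½ · (349 - 315) · 102 = 1734.
Change in consumer surplus = 1734 - 9361.5 = -7627.5.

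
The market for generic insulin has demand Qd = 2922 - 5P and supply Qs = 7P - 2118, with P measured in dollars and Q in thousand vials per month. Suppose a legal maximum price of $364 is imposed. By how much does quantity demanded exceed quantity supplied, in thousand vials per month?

Without the control the market clears where 2922 - 5P = 7P - 2118, i.e. P* = 420 and Q* = 822.
Because the ceiling (364) lies below the market-clearing price, it is binding.
At P = 364: Qd = 2922 - 5·364 = 1102 and Qs = 7·364 - 2118 = 430.
Shortage = Qd - Qs = 1102 - 430 = 672.

672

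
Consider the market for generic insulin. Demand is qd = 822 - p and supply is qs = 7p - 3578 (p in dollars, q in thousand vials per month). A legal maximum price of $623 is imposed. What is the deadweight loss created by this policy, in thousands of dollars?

0

Equilibrium: 822 - p = 7p - 3578, so 4400 = 8p and p* = 550, q* = 272.
Since 623 is above p* = 550, the ceiling does not bind and the free-market outcome prevails.
Since the control does not bind, no trades are prevented and deadweight loss is zero.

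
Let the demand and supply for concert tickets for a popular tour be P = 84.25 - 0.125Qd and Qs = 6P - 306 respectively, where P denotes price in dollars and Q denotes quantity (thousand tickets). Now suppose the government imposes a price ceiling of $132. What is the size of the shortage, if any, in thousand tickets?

0

Rearranging demand gives Qd = 674 - 8P. Without the control the market clears where 674 - 8P = 6P - 306, i.e. P* = 70 and Q* = 114.
Since 132 is above P* = 70, the ceiling does not bind and the free-market outcome prevails.
Since the control does not bind, there is no shortage.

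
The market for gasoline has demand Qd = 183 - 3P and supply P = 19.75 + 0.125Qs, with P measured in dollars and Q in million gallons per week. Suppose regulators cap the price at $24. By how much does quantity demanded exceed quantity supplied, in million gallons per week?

Rearranging supply gives Qs = 8P - 158. Setting quantity demanded equal to quantity supplied, 183 - 3P = 8P - 158, gives P* = 31 and Q* = 90.
The ceiling of 24 is below the equilibrium price 31, so it binds.
At P = 24: Qd = 183 - 3·24 = 111 and Qs = 8·24 - 158 = 34.
Shortage = Qd - Qs = 111 - 34 = 77.

77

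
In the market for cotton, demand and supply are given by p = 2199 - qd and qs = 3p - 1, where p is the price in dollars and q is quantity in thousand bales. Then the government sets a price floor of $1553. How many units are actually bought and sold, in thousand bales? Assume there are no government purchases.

Rearranging demand gives qd = 2199 - p. Setting quantity demanded equal to quantity supplied, 2199 - p = 3p - 1, gives p* = 550 and q* = 1649.
Because the floor (1553) lies above the market-clearing price, it is binding.
At p = 1553: qd = 2199 - 1553 = 646 and qs = 3·1553 - 1 = 4658.
The quantity actually transacted is the short side, demand: 646.

646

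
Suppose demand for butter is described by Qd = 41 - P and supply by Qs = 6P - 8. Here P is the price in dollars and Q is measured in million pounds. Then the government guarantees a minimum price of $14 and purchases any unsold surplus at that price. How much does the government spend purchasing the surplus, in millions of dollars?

686

Equilibrium: 41 - P = 6P - 8, so 49 = 7P and P* = 7, Q* = 34.
Because the floor (14) lies above the market-clearing price, it is binding.
At P = 14: Qd = 41 - 14 = 27 and Qs = 6·14 - 8 = 76.
Surplus = Qs - Qd = 49.
Government expenditure = surplus × support price = 49 × 14 = 686.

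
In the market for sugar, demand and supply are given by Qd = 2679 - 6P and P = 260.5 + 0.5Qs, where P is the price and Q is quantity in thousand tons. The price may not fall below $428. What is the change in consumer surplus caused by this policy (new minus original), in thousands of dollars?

-5460

Rearranging supply gives Qs = 2P - 521. In a free market, 2679 - 6P = 2P - 521 gives the equilibrium P* = 400, Q* = 279.
Because the floor (428) lies above the market-clearing price, it is binding.
At P = 428: Qd = 2679 - 6·428 = 111 and Qs = 2·428 - 521 = 335.
Consumer surplus without the control is ½ · (446.5 - 400) · 279 = 6486.75.
With the floor, consumers buy 111 units at 428, so CS = ½ · (446.5 - 428) · 111 = 1026.75.
Change in consumer surplus = 1026.75 - 6486.75 = -5460.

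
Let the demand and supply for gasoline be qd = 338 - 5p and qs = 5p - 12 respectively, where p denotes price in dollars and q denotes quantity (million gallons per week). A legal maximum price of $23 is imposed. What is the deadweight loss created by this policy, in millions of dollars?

720

In a free market, 338 - 5p = 5p - 12 gives the equilibrium p* = 35, q* = 163.
Since 23 < 35, the ceiling is binding.
At p = 23: qd = 338 - 5·23 = 223 and qs = 5·23 - 12 = 103.
Quantity traded falls to 103. At q = 103 the demand price is (338 - 103)/5 = 47 and the supply price is (12 + 103)/5 = 23.
Deadweight loss = ½ · (47 - 23) · (163 - 103) = ½ · 24 · 60 = 720.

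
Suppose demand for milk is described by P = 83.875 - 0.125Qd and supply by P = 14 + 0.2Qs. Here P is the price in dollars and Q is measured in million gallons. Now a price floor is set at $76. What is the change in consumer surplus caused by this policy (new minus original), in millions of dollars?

-2641

Rearranging demand gives Qd = 671 - 8P; rearranging supply gives Qs = 5P - 70. In a free market, 671 - 8P = 5P - 70 gives the equilibrium P* = 57, Q* = 215.
Since 76 > 57, the floor is binding.
At P = 76: Qd = 671 - 8·76 = 63 and Qs = 5·76 - 70 = 310.
Consumer surplus without the control is ½ · (83.875 - 57) · 215 = 2889.0625.
With the floor, consumers buy 63 units at 76, so CS = ½ · (83.875 - 76) · 63 = 248.0625.
Change in consumer surplus = 248.0625 - 2889.0625 = -2641.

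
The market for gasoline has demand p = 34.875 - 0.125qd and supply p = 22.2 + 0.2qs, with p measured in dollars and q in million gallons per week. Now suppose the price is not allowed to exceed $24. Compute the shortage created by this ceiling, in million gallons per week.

78

Rearranging demand gives qd = 279 - 8p; rearranging supply gives qs = 5p - 111. Without the control the market clears where 279 - 8p = 5p - 111, i.e. p* = 30 and q* = 39.
Because the ceiling (24) lies below the market-clearing price, it is binding.
At p = 24: qd = 279 - 8·24 = 87 and qs = 5·24 - 111 = 9.
Shortage = qd - qs = 87 - 9 = 78.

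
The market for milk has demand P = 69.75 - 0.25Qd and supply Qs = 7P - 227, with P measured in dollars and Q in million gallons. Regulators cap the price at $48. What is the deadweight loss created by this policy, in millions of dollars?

Rearranging demand gives Qd = 279 - 4P. In a free market, 279 - 4P = 7P - 227 gives the equilibrium P* = 46, Q* = 95.
Since 48 is above P* = 46, the ceiling does not bind and the free-market outcome prevails.
Since the control does not bind, no trades are prevented and deadweight loss is zero.

0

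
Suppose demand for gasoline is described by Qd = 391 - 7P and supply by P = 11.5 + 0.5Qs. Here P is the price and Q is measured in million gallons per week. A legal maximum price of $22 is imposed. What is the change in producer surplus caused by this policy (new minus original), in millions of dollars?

Rearranging supply gives Qs = 2P - 23. Without the control the market clears where 391 - 7P = 2P - 23, i.e. P* = 46 and Q* = 69.
Since 22 < 46, the ceiling is binding.
At P = 22: Qd = 391 - 7·22 = 237 and Qs = 2·22 - 23 = 21.
Producer surplus without the control is ½ · (46 - 11.5) · 69 = 1190.25.
With the ceiling, producers sell 21 units at 22, so PS = ½ · (22 - 11.5) · 21 = 110.25.
Change in producer surplus = 110.25 - 1190.25 = -1080.

-1080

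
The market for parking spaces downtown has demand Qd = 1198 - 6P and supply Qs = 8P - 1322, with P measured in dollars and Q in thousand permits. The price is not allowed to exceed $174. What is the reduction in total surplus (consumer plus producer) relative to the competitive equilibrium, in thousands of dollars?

336

Setting quantity demanded equal to quantity supplied, 1198 - 6P = 8P - 1322, gives P* = 180 and Q* = 118.
The ceiling of 174 is below the equilibrium price 180, so it binds.
At P = 174: Qd = 1198 - 6·174 = 154 and Qs = 8·174 - 1322 = 70.
Quantity traded falls to 70. At Q = 70 the demand price is (1198 - 70)/6 = 188 and the supply price is (1322 + 70)/8 = 174.
Deadweight loss = ½ · (188 - 174) · (118 - 70) = ½ · 14 · 48 = 336.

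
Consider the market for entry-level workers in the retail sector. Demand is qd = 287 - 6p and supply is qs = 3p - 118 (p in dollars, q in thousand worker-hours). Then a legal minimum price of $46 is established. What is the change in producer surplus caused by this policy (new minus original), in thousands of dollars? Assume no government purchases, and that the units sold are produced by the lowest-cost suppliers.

Equilibrium: 287 - 6p = 3p - 118, so 405 = 9p and p* = 45, q* = 17.
The floor of 46 is above the equilibrium price 45, so it binds.
At p = 46: qd = 287 - 6·46 = 11 and qs = 3·46 - 118 = 20.
Producer surplus without the control is ½ · (45 - 118/3) · 17 = 289/6.
With the floor, 11 units are sold at 46. The supply price at q = 11 is 43, so PS = ½ · [(46 - 118/3) + (46 - 43)] · 11 = 319/6.
Change in producer surplus = 319/6 - 289/6 = 5.

5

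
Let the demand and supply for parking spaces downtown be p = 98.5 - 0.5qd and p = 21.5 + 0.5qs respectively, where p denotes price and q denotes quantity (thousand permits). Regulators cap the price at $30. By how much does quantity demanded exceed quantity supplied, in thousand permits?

120

Rearranging demand gives qd = 197 - 2p; rearranging supply gives qs = 2p - 43. Equilibrium: 197 - 2p = 2p - 43, so 240 = 4p and p* = 60, q* = 77.
Since 30 < 60, the ceiling is binding.
At p = 30: qd = 197 - 2·30 = 137 and qs = 2·30 - 43 = 17.
Shortage = qd - qs = 137 - 17 = 120.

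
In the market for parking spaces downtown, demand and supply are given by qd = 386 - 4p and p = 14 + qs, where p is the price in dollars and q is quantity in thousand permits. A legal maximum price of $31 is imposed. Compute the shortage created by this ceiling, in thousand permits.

Rearranging supply gives qs = p - 14. In a free market, 386 - 4p = p - 14 gives the equilibrium p* = 80, q* = 66.
Since 31 < 80, the ceiling is binding.
At p = 31: qd = 386 - 4·31 = 262 and qs = 31 - 14 = 17.
Shortage = qd - qs = 262 - 17 = 245.

245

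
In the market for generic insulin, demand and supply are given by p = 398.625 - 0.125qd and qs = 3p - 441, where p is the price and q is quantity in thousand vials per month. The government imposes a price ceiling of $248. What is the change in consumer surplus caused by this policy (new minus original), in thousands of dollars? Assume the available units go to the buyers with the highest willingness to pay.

21063.75

Rearranging demand gives qd = 3189 - 8p. Equilibrium: 3189 - 8p = 3p - 441, so 3630 = 11p and p* = 330, q* = 549.
The ceiling of 248 is below the equilibrium price 330, so it binds.
At p = 248: qd = 3189 - 8·248 = 1205 and qs = 3·248 - 441 = 303.
Consumer surplus without the control is ½ · (398.625 - 330) · 549 = 18837.5625.
With the ceiling, 303 units are sold at 248 (assume they go to the highest-value buyers). The demand price at q = 303 is 360.75, so CS = ½ · [(398.625 - 248) + (360.75 - 248)] · 303 = 39901.3125.
Change in consumer surplus = 39901.3125 - 18837.5625 = 21063.75.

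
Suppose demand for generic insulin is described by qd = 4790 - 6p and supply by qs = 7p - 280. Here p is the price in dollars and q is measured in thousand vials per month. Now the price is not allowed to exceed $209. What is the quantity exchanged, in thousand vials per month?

1183

Without the control the market clears where 4790 - 6p = 7p - 280, i.e. p* = 390 and q* = 2450.
Because the ceiling (209) lies below the market-clearing price, it is binding.
At p = 209: qd = 4790 - 6·209 = 3536 and qs = 7·209 - 280 = 1183.
The quantity actually transacted is the short side, supply: 1183.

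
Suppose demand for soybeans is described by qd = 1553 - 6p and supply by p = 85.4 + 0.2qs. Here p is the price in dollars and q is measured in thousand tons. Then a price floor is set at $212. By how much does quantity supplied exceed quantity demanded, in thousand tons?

Rearranging supply gives qs = 5p - 427. Setting quantity demanded equal to quantity supplied, 1553 - 6p = 5p - 427, gives p* = 180 and q* = 473.
Because the floor (212) lies above the market-clearing price, it is binding.
At p = 212: qd = 1553 - 6·212 = 281 and qs = 5·212 - 427 = 633.
Surplus = qs - qd = 633 - 281 = 352.

352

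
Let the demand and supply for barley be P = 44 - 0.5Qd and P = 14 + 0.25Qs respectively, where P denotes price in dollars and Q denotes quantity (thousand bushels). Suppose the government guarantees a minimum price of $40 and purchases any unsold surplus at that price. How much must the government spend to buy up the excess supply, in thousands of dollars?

3840

Rearranging demand gives Qd = 88 - 2P; rearranging supply gives Qs = 4P - 56. Equilibrium: 88 - 2P = 4P - 56, so 144 = 6P and P* = 24, Q* = 40.
The floor of 40 is above the equilibrium price 24, so it binds.
At P = 40: Qd = 88 - 2·40 = 8 and Qs = 4·40 - 56 = 104.
Surplus = Qs - Qd = 96.
Government expenditure = surplus × support price = 96 × 40 = 3840.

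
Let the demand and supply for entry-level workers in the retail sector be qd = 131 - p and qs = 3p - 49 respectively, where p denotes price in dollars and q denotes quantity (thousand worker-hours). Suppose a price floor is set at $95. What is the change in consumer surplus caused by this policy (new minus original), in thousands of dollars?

-3050

In a free market, 131 - p = 3p - 49 gives the equilibrium p* = 45, q* = 86.
Because the floor (95) lies above the market-clearing price, it is binding.
At p = 95: qd = 131 - 95 = 36 and qs = 3·95 - 49 = 236.
Consumer surplus without the control is ½ · (131 - 45) · 86 = 3698.
With the floor, consumers buy 36 units at 95, so CS = ½ · (131 - 95) · 36 = 648.
Change in consumer surplus = 648 - 3698 = -3050.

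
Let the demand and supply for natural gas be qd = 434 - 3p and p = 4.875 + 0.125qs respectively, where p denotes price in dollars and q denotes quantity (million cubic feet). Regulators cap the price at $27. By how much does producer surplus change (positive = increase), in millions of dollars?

Rearranging supply gives qs = 8p - 39. Equilibrium: 434 - 3p = 8p - 39, so 473 = 11p and p* = 43, q* = 305.
The ceiling of 27 is below the equilibrium price 43, so it binds.
At p = 27: qd = 434 - 3·27 = 353 and qs = 8·27 - 39 = 177.
Producer surplus without the control is ½ · (43 - 4.875) · 305 = 5814.0625.
With the ceiling, producers sell 177 units at 27, so PS = ½ · (27 - 4.875) · 177 = 1958.0625.
Change in producer surplus = 1958.0625 - 5814.0625 = -3856.

-3856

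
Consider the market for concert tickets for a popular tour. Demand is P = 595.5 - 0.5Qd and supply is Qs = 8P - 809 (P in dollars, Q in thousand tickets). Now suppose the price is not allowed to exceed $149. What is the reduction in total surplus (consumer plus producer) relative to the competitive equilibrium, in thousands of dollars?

Rearranging demand gives Qd = 1191 - 2P. Without the control the market clears where 1191 - 2P = 8P - 809, i.e. P* = 200 and Q* = 791.
The ceiling of 149 is below the equilibrium price 200, so it binds.
At P = 149: Qd = 1191 - 2·149 = 893 and Qs = 8·149 - 809 = 383.
Quantity traded falls to 383. At Q = 383 the demand price is (1191 - 383)/2 = 404 and the supply price is (809 + 383)/8 = 149.
Deadweight loss = ½ · (404 - 149) · (791 - 383) = ½ · 255 · 408 = 52020.

52020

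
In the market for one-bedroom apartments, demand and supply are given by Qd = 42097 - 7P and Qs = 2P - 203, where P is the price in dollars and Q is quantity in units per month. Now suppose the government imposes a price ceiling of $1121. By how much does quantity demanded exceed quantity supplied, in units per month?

Setting quantity demanded equal to quantity supplied, 42097 - 7P = 2P - 203, gives P* = 4700 and Q* = 9197.
The ceiling of 1121 is below the equilibrium price 4700, so it binds.
At P = 1121: Qd = 42097 - 7·1121 = 34250 and Qs = 2·1121 - 203 = 2039.
Shortage = Qd - Qs = 34250 - 2039 = 32211.

32211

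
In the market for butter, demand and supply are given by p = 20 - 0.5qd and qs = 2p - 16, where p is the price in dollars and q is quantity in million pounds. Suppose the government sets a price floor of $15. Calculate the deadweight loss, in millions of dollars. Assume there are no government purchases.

Rearranging demand gives qd = 40 - 2p. Setting quantity demanded equal to quantity supplied, 40 - 2p = 2p - 16, gives p* = 14 and q* = 12.
The floor of 15 is above the equilibrium price 14, so it binds.
At p = 15: qd = 40 - 2·15 = 10 and qs = 2·15 - 16 = 14.
Quantity traded falls to 10. At q = 10 the demand price is (40 - 10)/2 = 15 and the supply price is (16 + 10)/2 = 13.
Deadweight loss = ½ · (15 - 13) · (12 - 10) = ½ · 2 · 2 = 2.

2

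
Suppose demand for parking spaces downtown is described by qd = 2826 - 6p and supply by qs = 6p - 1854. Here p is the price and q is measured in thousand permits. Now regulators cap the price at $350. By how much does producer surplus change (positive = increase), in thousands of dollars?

Equilibrium: 2826 - 6p = 6p - 1854, so 4680 = 12p and p* = 390, q* = 486.
Because the ceiling (350) lies below the market-clearing price, it is binding.
At p = 350: qd = 2826 - 6·350 = 726 and qs = 6·350 - 1854 = 246.
Producer surplus without the control is ½ · (390 - 309) · 486 = 19683.
With the ceiling, producers sell 246 units at 350, so PS = ½ · (350 - 309) · 246 = 5043.
Change in producer surplus = 5043 - 19683 = -14640.

-14640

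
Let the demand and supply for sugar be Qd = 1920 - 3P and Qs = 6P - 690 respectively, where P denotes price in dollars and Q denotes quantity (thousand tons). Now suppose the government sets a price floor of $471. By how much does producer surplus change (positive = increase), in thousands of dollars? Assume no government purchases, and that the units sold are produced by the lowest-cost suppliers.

In a free market, 1920 - 3P = 6P - 690 gives the equilibrium P* = 290, Q* = 1050.
Since 471 > 290, the floor is binding.
At P = 471: Qd = 1920 - 3·471 = 507 and Qs = 6·471 - 690 = 2136.
Producer surplus without the control is ½ · (290 - 115) · 1050 = 91875.
With the floor, 507 units are sold at 471. The supply price at Q = 507 is 199.5, so PS = ½ · [(471 - 115) + (471 - 199.5)] · 507 = 159071.25.
Change in producer surplus = 159071.25 - 91875 = 67196.25.

67196.25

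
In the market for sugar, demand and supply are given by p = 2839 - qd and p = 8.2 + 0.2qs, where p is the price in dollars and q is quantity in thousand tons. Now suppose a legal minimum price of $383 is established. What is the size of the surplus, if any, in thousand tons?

0

Rearranging demand gives qd = 2839 - p; rearranging supply gives qs = 5p - 41. Without the control the market clears where 2839 - p = 5p - 41, i.e. p* = 480 and q* = 2359.
The floor of 383 is below the equilibrium price 480, so it is not binding; the market clears at p* = 480, q* = 2359.
Since the control does not bind, there is no surplus.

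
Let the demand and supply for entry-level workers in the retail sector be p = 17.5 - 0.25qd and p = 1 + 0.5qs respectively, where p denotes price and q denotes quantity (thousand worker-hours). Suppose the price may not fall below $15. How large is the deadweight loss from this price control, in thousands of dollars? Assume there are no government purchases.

54

Rearranging demand gives qd = 70 - 4p; rearranging supply gives qs = 2p - 2. Equilibrium: 70 - 4p = 2p - 2, so 72 = 6p and p* = 12, q* = 22.
The floor of 15 is above the equilibrium price 12, so it binds.
At p = 15: qd = 70 - 4·15 = 10 and qs = 2·15 - 2 = 28.
Quantity traded falls to 10. At q = 10 the demand price is (70 - 10)/4 = 15 and the supply price is (2 + 10)/2 = 6.
Deadweight loss = ½ · (15 - 6) · (22 - 10) = ½ · 9 · 12 = 54.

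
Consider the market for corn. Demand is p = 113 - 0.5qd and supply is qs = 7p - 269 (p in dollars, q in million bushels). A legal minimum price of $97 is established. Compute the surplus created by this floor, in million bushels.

378

Rearranging demand gives qd = 226 - 2p. Without the control the market clears where 226 - 2p = 7p - 269, i.e. p* = 55 and q* = 116.
Because the floor (97) lies above the market-clearing price, it is binding.
At p = 97: qd = 226 - 2·97 = 32 and qs = 7·97 - 269 = 410.
Surplus = qs - qd = 410 - 32 = 378.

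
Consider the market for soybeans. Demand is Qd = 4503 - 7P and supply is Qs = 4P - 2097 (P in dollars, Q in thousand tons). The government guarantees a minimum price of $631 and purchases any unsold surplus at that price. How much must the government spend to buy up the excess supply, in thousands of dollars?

215171

In a free market, 4503 - 7P = 4P - 2097 gives the equilibrium P* = 600, Q* = 303.
The floor of 631 is above the equilibrium price 600, so it binds.
At P = 631: Qd = 4503 - 7·631 = 86 and Qs = 4·631 - 2097 = 427.
Surplus = Qs - Qd = 341.
Government expenditure = surplus × support price = 341 × 631 = 215171.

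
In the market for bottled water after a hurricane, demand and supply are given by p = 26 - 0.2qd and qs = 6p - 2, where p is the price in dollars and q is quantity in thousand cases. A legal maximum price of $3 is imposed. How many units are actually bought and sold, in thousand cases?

16

Rearranging demand gives qd = 130 - 5p. Setting quantity demanded equal to quantity supplied, 130 - 5p = 6p - 2, gives p* = 12 and q* = 70.
Because the ceiling (3) lies below the market-clearing price, it is binding.
At p = 3: qd = 130 - 5·3 = 115 and qs = 6·3 - 2 = 16.
The quantity actually transacted is the short side, supply: 16.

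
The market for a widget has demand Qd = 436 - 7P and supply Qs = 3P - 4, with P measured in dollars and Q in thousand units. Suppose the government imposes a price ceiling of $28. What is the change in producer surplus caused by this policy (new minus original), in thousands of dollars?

-1664

Setting quantity demanded equal to quantity supplied, 436 - 7P = 3P - 4, gives P* = 44 and Q* = 128.
The ceiling of 28 is below the equilibrium price 44, so it binds.
At P = 28: Qd = 436 - 7·28 = 240 and Qs = 3·28 - 4 = 80.
Producer surplus without the control is ½ · (44 - 4/3) · 128 = 8192/3.
With the ceiling, producers sell 80 units at 28, so PS = ½ · (28 - 4/3) · 80 = 3200/3.
Change in producer surplus = 3200/3 - 8192/3 = -1664.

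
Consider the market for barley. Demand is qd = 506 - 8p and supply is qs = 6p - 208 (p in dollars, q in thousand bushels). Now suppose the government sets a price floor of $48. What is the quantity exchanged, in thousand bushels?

In a free market, 506 - 8p = 6p - 208 gives the equilibrium p* = 51, q* = 98.
Since 48 is below p* = 51, the floor does not bind and the free-market outcome prevails.

98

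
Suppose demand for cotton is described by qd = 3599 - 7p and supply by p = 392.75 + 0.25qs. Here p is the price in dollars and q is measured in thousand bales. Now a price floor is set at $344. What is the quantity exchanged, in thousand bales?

309

Rearranging supply gives qs = 4p - 1571. In a free market, 3599 - 7p = 4p - 1571 gives the equilibrium p* = 470, q* = 309.
Since 344 is below p* = 470, the floor does not bind and the free-market outcome prevails.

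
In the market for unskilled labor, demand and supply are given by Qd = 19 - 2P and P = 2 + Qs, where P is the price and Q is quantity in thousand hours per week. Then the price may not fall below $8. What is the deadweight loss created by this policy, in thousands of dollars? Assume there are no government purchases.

Rearranging supply gives Qs = P - 2. In a free market, 19 - 2P = P - 2 gives the equilibrium P* = 7, Q* = 5.
Because the floor (8) lies above the market-clearing price, it is binding.
At P = 8: Qd = 19 - 2·8 = 3 and Qs = 8 - 2 = 6.
Quantity traded falls to 3. At Q = 3 the demand price is (19 - 3)/2 = 8 and the supply price is 2 + 3 = 5.
Deadweight loss = ½ · (8 - 5) · (5 - 3) = ½ · 3 · 2 = 3.

3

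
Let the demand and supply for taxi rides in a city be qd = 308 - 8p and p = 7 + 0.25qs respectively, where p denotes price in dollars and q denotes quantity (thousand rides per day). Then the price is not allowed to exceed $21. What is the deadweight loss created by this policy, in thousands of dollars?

Rearranging supply gives qs = 4p - 28. Equilibrium: 308 - 8p = 4p - 28, so 336 = 12p and p* = 28, q* = 84.
The ceiling of 21 is below the equilibrium price 28, so it binds.
At p = 21: qd = 308 - 8·21 = 140 and qs = 4·21 - 28 = 56.
Quantity traded falls to 56. At q = 56 the demand price is (308 - 56)/8 = 31.5 and the supply price is (28 + 56)/4 = 21.
Deadweight loss = ½ · (31.5 - 21) · (84 - 56) = ½ · 10.5 · 28 = 147.

147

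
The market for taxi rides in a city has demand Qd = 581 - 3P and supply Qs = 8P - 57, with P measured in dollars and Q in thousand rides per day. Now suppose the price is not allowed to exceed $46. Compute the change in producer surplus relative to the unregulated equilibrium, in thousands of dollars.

Without the control the market clears where 581 - 3P = 8P - 57, i.e. P* = 58 and Q* = 407.
The ceiling of 46 is below the equilibrium price 58, so it binds.
At P = 46: Qd = 581 - 3·46 = 443 and Qs = 8·46 - 57 = 311.
Producer surplus without the control is ½ · (58 - 7.125) · 407 = 10353.0625.
With the ceiling, producers sell 311 units at 46, so PS = ½ · (46 - 7.125) · 311 = 6045.0625.
Change in producer surplus = 6045.0625 - 10353.0625 = -4308.

-4308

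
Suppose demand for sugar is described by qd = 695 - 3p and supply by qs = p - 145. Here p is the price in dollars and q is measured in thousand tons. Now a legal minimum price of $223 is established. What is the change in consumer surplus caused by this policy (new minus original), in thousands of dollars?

Without the control the market clears where 695 - 3p = p - 145, i.e. p* = 210 and q* = 65.
Since 223 > 210, the floor is binding.
At p = 223: qd = 695 - 3·223 = 26 and qs = 223 - 145 = 78.
Consumer surplus without the control is ½ · (695/3 - 210) · 65 = 4225/6.
With the floor, consumers buy 26 units at 223, so CS = ½ · (695/3 - 223) · 26 = 338/3.
Change in consumer surplus = 338/3 - 4225/6 = -591.5.

-591.5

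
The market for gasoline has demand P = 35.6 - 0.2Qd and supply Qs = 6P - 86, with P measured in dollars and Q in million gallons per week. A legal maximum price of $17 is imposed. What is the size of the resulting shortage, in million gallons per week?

77

Rearranging demand gives Qd = 178 - 5P. Without the control the market clears where 178 - 5P = 6P - 86, i.e. P* = 24 and Q* = 58.
The ceiling of 17 is below the equilibrium price 24, so it binds.
At P = 17: Qd = 178 - 5·17 = 93 and Qs = 6·17 - 86 = 16.
Shortage = Qd - Qs = 93 - 16 = 77.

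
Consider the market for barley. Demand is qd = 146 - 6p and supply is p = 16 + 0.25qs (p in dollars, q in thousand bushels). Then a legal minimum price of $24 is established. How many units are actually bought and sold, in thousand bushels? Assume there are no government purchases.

Rearranging supply gives qs = 4p - 64. Equilibrium: 146 - 6p = 4p - 64, so 210 = 10p and p* = 21, q* = 20.
Since 24 > 21, the floor is binding.
At p = 24: qd = 146 - 6·24 = 2 and qs = 4·24 - 64 = 32.
The quantity actually transacted is the short side, demand: 2.

2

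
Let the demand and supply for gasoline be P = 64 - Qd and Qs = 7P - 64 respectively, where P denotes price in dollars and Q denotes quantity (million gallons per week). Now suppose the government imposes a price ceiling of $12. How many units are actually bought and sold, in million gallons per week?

Rearranging demand gives Qd = 64 - P. Without the control the market clears where 64 - P = 7P - 64, i.e. P* = 16 and Q* = 48.
Because the ceiling (12) lies below the market-clearing price, it is binding.
At P = 12: Qd = 64 - 12 = 52 and Qs = 7·12 - 64 = 20.
The quantity actually transacted is the short side, supply: 20.

20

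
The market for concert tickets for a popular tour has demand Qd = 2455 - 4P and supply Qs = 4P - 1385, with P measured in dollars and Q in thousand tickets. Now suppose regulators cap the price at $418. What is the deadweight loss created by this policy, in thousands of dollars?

Setting quantity demanded equal to quantity supplied, 2455 - 4P = 4P - 1385, gives P* = 480 and Q* = 535.
Since 418 < 480, the ceiling is binding.
At P = 418: Qd = 2455 - 4·418 = 783 and Qs = 4·418 - 1385 = 287.
Quantity traded falls to 287. At Q = 287 the demand price is (2455 - 287)/4 = 542 and the supply price is (1385 + 287)/4 = 418.
Deadweight loss = ½ · (542 - 418) · (535 - 287) = ½ · 124 · 248 = 15376.

15376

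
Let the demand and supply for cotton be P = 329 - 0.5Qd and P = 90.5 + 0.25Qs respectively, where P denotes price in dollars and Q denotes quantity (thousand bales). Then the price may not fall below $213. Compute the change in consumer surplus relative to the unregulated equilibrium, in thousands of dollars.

Rearranging demand gives Qd = 658 - 2P; rearranging supply gives Qs = 4P - 362. Equilibrium: 658 - 2P = 4P - 362, so 1020 = 6P and P* = 170, Q* = 318.
Because the floor (213) lies above the market-clearing price, it is binding.
At P = 213: Qd = 658 - 2·213 = 232 and Qs = 4·213 - 362 = 490.
Consumer surplus without the control is ½ · (329 - 170) · 318 = 25281.
With the floor, consumers buy 232 units at 213, so CS = ½ · (329 - 213) · 232 = 13456.
Change in consumer surplus = 13456 - 25281 = -11825.

-11825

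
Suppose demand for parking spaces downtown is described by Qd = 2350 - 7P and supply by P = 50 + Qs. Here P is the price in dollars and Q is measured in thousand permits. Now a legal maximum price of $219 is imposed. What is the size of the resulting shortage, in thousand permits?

648

Rearranging supply gives Qs = P - 50. In a free market, 2350 - 7P = P - 50 gives the equilibrium P* = 300, Q* = 250.
Since 219 < 300, the ceiling is binding.
At P = 219: Qd = 2350 - 7·219 = 817 and Qs = 219 - 50 = 169.
Shortage = Qd - Qs = 817 - 169 = 648.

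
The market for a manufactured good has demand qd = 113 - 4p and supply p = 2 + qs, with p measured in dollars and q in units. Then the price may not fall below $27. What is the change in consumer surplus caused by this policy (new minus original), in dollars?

-52

Rearranging supply gives qs = p - 2. Equilibrium: 113 - 4p = p - 2, so 115 = 5p and p* = 23, q* = 21.
Because the floor (27) lies above the market-clearing price, it is binding.
At p = 27: qd = 113 - 4·27 = 5 and qs = 27 - 2 = 25.
Consumer surplus without the control is ½ · (28.25 - 23) · 21 = 55.125.
With the floor, consumers buy 5 units at 27, so CS = ½ · (28.25 - 27) · 5 = 3.125.
Change in consumer surplus = 3.125 - 55.125 = -52.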